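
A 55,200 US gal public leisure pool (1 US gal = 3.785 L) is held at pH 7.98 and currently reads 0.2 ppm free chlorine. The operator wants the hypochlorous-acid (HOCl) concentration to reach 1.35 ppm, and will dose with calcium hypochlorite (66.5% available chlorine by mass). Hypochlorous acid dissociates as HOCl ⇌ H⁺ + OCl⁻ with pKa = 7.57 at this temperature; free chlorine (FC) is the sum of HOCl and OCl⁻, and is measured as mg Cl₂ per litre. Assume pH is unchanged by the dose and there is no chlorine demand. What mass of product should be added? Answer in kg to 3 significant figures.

1.45 kg

Volume: 55,200 US gal × 3.785 L/gal = 208,932 L.
[OCl⁻]/[HOCl] = 10^(pH − pKa) = 10^(7.98 − 7.57) = 2.57; fraction as HOCl = 1/(1 + 2.57) = 0.2801.
Free chlorine required for 1.35 ppm HOCl: 1.35 / 0.2801 = 4.82 ppm.
FC to add: 4.82 − 0.2 = 4.62 mg/L as Cl₂.
Cl₂ equivalent: 4.62 mg/L × 208,932 L = 965.3 g.
Product at 66.5% available Cl: 965.3 / 0.665 = 1452 g.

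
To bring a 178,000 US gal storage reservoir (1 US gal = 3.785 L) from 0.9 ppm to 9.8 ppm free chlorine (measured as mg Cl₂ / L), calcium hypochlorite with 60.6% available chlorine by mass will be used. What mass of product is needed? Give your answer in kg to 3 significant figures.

9.89 kg

Volume: 178,000 US gal × 3.785 L/gal = 673,730 L.
Chlorine deficit: 9.8 − 0.9 = 8.9 ppm = 8.9 mg/L as Cl₂.
Cl₂ equivalent needed: 8.9 mg/L × 673,730 L = 5,996,000 mg = 5996 g.
Product at 60.6% available chlorine: 5996 / 0.606 = 9895 g.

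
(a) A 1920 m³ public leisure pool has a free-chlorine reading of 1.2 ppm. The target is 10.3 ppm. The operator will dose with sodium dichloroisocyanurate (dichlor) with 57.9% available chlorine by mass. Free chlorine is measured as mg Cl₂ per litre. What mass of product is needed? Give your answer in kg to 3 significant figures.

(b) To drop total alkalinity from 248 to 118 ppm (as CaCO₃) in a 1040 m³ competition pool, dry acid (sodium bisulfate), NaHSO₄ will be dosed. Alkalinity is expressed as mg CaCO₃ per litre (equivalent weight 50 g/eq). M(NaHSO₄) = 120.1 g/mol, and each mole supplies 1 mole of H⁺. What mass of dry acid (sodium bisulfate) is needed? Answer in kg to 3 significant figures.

(a) 30.2 kg; (b) 325 kg

(a) Volume: 1920 m³ = 1,920,000 L.
(a) Chlorine deficit: 10.3 − 1.2 = 9.1 ppm = 9.1 mg/L as Cl₂.
(a) Cl₂ equivalent needed: 9.1 mg/L × 1,920,000 L = 17,470,000 mg = 17,470 g.
(a) Product at 57.9% available chlorine: 17,470 / 0.579 = 30,180 g.

(b) Volume: 1040 m³ = 1,040,000 L.
(b) Alkalinity to neutralize: (248 − 118) = 130 mg/L as CaCO₃ × 1,040,000 L = 135,200 g as CaCO₃.
(b) Equivalents of H⁺ required: 135,200 ÷ 50 g/eq = 2704 eq = 2704 mol NaHSO₄.
(b) Mass of NaHSO₄: 2704 × 120.1 = 324,800 g.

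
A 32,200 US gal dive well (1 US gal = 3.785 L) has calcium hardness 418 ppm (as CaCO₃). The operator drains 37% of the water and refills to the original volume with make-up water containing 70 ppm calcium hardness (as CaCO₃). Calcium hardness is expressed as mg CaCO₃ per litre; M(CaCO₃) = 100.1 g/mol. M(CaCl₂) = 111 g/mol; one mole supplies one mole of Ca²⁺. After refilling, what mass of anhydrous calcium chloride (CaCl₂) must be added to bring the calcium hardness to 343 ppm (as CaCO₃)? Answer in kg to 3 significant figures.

7.27 kg

Volume: 32,200 US gal × 3.785 L/gal = 121,877 L.
After draining 37% and refilling: 418 × 0.63 + 70 × 0.37 = 289.24 ppm.
Deficit to target: 343 − 289.24 = 53.76 mg/L.
As CaCO₃: 53.76 mg/L × 121,877 L = 6552 g; ÷ 100.1 = 65.46 mol Ca²⁺.
Mass: 65.46 × 111 = 7266 g.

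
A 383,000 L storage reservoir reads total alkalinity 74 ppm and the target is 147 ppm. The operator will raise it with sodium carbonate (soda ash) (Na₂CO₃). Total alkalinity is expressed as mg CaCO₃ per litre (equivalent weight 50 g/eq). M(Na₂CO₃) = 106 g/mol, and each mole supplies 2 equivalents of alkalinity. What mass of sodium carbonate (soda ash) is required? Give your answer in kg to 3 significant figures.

29.6 kg

Alkalinity to add: (147 − 74) = 73 mg/L as CaCO₃ × 383,000 L = 27,960 g as CaCO₃.
Equivalents: 27,960 g ÷ 50 g/eq = 559.2 eq.
Each mole of Na₂CO₃ supplies 2 eq, so 559.2 / 2 = 279.6 mol.
Mass: 279.6 mol × 106 g/mol = 29,640 g.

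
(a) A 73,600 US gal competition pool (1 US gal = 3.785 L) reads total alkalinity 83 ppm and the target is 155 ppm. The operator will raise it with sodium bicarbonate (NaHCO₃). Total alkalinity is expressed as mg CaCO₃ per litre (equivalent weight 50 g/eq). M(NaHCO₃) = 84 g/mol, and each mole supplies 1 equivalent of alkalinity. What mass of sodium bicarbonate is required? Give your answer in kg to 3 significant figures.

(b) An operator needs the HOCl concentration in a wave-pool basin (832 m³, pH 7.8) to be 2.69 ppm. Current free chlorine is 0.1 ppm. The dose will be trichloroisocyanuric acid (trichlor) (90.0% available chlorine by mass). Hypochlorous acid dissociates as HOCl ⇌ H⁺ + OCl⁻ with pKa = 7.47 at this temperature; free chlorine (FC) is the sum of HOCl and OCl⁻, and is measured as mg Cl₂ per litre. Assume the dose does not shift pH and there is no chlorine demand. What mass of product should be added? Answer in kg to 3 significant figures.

(a) Volume: 73,600 US gal × 3.785 L/gal = 278,576 L.
(a) Alkalinity to add: (155 − 83) = 72 mg/L as CaCO₃ × 278,576 L = 20,060 g as CaCO₃.
(a) Equivalents: 20,060 g ÷ 50 g/eq = 401.1 eq.
(a) NaHCO₃ supplies 1 eq per mole → 401.1 mol.
(a) Mass: 401.1 mol × 84 g/mol = 33,700 g.

(b) Volume: 832 m³ = 832,000 L.
(b) [OCl⁻]/[HOCl] = 10^(pH − pKa) = 10^(7.8 − 7.47) = 2.138; fraction as HOCl = 1/(1 + 2.138) = 0.3187.
(b) Free chlorine required for 2.69 ppm HOCl: 2.69 / 0.3187 = 8.441 ppm.
(b) FC to add: 8.441 − 0.1 = 8.341 mg/L as Cl₂.
(b) Cl₂ equivalent: 8.341 mg/L × 832,000 L = 6940 g.
(b) Product at 90.0% available Cl: 6940 / 0.9 = 7711 g.

(a) 33.7 kg; (b) 7.71 kg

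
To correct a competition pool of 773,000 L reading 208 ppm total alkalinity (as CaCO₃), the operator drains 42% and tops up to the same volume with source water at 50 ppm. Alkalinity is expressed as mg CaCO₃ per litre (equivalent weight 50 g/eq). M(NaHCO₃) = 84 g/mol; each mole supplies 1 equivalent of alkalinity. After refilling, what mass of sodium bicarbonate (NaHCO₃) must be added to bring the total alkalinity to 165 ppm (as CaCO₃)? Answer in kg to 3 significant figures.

30.3 kg

After draining 42% and refilling: 208 × 0.58 + 50 × 0.42 = 141.64 ppm.
Deficit to target: 165 − 141.64 = 23.36 mg/L.
As CaCO₃: 23.36 mg/L × 773,000 L = 18,060 g; ÷ 50 g/eq ÷ 1 = 361.1 mol NaHCO₃.
Mass: 361.1 × 84 = 30,340 g.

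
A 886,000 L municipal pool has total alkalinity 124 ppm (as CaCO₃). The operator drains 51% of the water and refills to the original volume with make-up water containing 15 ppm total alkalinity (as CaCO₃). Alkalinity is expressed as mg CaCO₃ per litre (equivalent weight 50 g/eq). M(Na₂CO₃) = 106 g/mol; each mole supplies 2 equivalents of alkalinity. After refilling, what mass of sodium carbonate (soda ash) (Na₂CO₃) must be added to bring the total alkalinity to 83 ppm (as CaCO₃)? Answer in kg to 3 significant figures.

After draining 51% and refilling: 124 × 0.49 + 15 × 0.51 = 68.41 ppm.
Deficit to target: 83 − 68.41 = 14.59 mg/L.
As CaCO₃: 14.59 mg/L × 886,000 L = 12,930 g; ÷ 50 g/eq ÷ 2 = 129.3 mol Na₂CO₃.
Mass: 129.3 × 106 = 13,700 g.

13.7 kg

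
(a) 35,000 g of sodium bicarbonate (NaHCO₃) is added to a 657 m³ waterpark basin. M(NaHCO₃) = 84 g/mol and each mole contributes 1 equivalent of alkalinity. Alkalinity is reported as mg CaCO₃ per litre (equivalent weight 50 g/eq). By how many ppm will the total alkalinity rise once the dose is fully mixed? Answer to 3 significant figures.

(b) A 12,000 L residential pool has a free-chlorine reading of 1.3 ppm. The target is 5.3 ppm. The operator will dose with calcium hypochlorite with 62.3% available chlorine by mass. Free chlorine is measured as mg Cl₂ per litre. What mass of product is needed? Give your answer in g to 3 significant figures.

(a) Volume: 657 m³ = 657,000 L.
(a) Moles of NaHCO₃: 35,000 g ÷ 84 g/mol = 416.7 mol → 416.7 eq of alkalinity.
(a) As CaCO₃: 416.7 eq × 50 g/eq = 20,830 g.
(a) Rise: 20,830 g / 657,000 L × 1000 = 31.71 mg/L.

(b) Chlorine deficit: 5.3 − 1.3 = 4 ppm = 4 mg/L as Cl₂.
(b) Cl₂ equivalent needed: 4 mg/L × 12,000 L = 48,000 mg = 48 g.
(b) Product at 62.3% available chlorine: 48 / 0.623 = 77.05 g.

(a) 31.7 ppm; (b) 77.0 g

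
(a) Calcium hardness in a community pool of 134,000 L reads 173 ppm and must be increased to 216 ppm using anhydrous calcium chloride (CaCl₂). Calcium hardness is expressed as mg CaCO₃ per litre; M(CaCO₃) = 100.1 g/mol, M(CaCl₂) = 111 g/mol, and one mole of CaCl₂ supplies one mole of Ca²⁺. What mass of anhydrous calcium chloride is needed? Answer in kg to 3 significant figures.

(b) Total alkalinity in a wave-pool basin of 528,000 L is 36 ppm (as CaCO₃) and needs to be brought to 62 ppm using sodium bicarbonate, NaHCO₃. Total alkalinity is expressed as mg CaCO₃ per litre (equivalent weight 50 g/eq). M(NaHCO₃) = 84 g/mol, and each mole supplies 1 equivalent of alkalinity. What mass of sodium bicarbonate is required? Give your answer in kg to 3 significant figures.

(a) Hardness to add: (216 − 173) = 43 mg/L as CaCO₃ × 134,000 L = 5762 g as CaCO₃.
(a) Moles of Ca²⁺ (1 mol Ca²⁺ ≡ 1 mol CaCO₃): 5762 / 100.1 g/mol = 57.56 mol.
(a) Mass of CaCl₂: 57.56 × 111 = 6389 g.

(b) Alkalinity to add: (62 − 36) = 26 mg/L as CaCO₃ × 528,000 L = 13,730 g as CaCO₃.
(b) Equivalents: 13,730 g ÷ 50 g/eq = 274.6 eq.
(b) NaHCO₃ supplies 1 eq per mole → 274.6 mol.
(b) Mass: 274.6 mol × 84 g/mol = 23,060 g.

(a) 6.39 kg; (b) 23.1 kg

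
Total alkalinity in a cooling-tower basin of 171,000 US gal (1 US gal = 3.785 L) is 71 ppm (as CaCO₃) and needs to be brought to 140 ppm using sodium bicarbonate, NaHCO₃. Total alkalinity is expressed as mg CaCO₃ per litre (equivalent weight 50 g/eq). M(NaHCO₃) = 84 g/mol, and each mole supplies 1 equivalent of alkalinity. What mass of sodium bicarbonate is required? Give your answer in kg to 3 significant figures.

Volume: 171,000 US gal × 3.785 L/gal = 647,235 L.
Alkalinity to add: (140 − 71) = 69 mg/L as CaCO₃ × 647,235 L = 44,660 g as CaCO₃.
Equivalents: 44,660 g ÷ 50 g/eq = 893.2 eq.
NaHCO₃ supplies 1 eq per mole → 893.2 mol.
Mass: 893.2 mol × 84 g/mol = 75,030 g.

75.0 kg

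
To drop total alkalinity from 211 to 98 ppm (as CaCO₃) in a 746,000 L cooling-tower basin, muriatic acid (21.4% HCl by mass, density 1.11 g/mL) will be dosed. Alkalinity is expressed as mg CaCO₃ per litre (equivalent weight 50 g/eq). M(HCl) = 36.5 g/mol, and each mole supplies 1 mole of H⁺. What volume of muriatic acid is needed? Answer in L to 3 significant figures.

Alkalinity to neutralize: (211 − 98) = 113 mg/L as CaCO₃ × 746,000 L = 84,300 g as CaCO₃.
Equivalents of H⁺ required: 84,300 ÷ 50 g/eq = 1686 eq = 1686 mol HCl.
Mass of HCl: 1686 × 36.5 = 61,540 g.
Mass of 21.4% solution: 61,540 / 0.214 = 287,600 g.
Volume: 287,600 g ÷ 1.11 g/mL = 259,100 mL.

259 L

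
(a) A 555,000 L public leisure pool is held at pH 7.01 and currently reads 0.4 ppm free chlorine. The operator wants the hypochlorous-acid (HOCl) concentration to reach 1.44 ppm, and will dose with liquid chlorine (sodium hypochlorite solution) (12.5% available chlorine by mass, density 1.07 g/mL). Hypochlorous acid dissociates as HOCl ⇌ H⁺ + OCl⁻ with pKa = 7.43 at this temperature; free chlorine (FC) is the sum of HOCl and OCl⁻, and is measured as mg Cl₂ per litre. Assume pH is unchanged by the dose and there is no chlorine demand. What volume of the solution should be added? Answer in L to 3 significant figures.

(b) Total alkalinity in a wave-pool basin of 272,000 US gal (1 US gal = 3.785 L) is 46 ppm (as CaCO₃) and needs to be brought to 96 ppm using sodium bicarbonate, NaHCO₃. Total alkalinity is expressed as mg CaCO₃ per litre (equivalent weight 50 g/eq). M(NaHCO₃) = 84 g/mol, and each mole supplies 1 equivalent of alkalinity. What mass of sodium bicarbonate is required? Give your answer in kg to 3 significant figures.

(a) [OCl⁻]/[HOCl] = 10^(pH − pKa) = 10^(7.01 − 7.43) = 0.3802; fraction as HOCl = 1/(1 + 0.3802) = 0.7245.
(a) Free chlorine required for 1.44 ppm HOCl: 1.44 / 0.7245 = 1.987 ppm.
(a) FC to add: 1.987 − 0.4 = 1.587 mg/L as Cl₂.
(a) Cl₂ equivalent: 1.587 mg/L × 555,000 L = 881 g.
(a) Product at 12.5% available Cl: 881 / 0.125 = 7048 g.
(a) Volume: 7048 g ÷ 1.07 g/mL = 6587 mL.

(b) Volume: 272,000 US gal × 3.785 L/gal = 1,029,520 L.
(b) Alkalinity to add: (96 − 46) = 50 mg/L as CaCO₃ × 1,029,520 L = 51,480 g as CaCO₃.
(b) Equivalents: 51,480 g ÷ 50 g/eq = 1030 eq.
(b) NaHCO₃ supplies 1 eq per mole → 1030 mol.
(b) Mass: 1030 mol × 84 g/mol = 86,480 g.

(a) 6.59 L; (b) 86.5 kg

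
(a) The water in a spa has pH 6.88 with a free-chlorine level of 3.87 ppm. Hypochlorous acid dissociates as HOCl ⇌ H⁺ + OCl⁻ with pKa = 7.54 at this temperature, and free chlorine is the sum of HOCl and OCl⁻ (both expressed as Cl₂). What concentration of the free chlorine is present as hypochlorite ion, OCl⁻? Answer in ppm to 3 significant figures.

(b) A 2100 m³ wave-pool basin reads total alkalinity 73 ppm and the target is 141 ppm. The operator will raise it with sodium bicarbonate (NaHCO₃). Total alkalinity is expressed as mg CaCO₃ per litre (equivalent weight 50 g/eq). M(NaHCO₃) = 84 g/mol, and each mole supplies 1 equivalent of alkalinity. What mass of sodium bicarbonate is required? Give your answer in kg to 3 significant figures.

(a) 0.695 ppm; (b) 240 kg

(a) [OCl⁻]/[HOCl] = 10^(pH − pKa) = 10^(6.88 − 7.54) = 10^-0.66 = 0.2188.
(a) Fraction as HOCl = 1 / (1 + 0.2188) = 0.8205.
(a) OCl⁻ = (1 − 0.8205) × 3.87 ppm = 0.6947 ppm.

(b) Volume: 2100 m³ = 2,100,000 L.
(b) Alkalinity to add: (141 − 73) = 68 mg/L as CaCO₃ × 2,100,000 L = 142,800 g as CaCO₃.
(b) Equivalents: 142,800 g ÷ 50 g/eq = 2856 eq.
(b) NaHCO₃ supplies 1 eq per mole → 2856 mol.
(b) Mass: 2856 mol × 84 g/mol = 239,900 g.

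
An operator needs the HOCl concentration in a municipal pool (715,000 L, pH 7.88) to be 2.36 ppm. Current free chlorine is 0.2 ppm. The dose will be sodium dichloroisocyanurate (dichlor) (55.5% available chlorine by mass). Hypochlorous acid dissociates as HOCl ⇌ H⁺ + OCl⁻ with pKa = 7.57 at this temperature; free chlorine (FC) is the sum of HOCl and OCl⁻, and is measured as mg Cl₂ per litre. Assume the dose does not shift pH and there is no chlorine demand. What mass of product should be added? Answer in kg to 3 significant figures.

[OCl⁻]/[HOCl] = 10^(pH − pKa) = 10^(7.88 − 7.57) = 2.042; fraction as HOCl = 1/(1 + 2.042) = 0.3288.
Free chlorine required for 2.36 ppm HOCl: 2.36 / 0.3288 = 7.179 ppm.
FC to add: 7.179 − 0.2 = 6.979 mg/L as Cl₂.
Cl₂ equivalent: 6.979 mg/L × 715,000 L = 4990 g.
Product at 55.5% available Cl: 4990 / 0.555 = 8990 g.

8.99 kg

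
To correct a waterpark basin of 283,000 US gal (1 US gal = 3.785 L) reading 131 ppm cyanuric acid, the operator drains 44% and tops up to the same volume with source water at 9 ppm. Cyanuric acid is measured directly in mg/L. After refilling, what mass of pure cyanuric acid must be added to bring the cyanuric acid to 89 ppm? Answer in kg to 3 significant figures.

12.5 kg

Volume: 283,000 US gal × 3.785 L/gal = 1,071,155 L.
After draining 44% and refilling: 131 × 0.56 + 9 × 0.44 = 77.32 ppm.
Deficit to target: 89 − 77.32 = 11.68 mg/L.
Mass: 11.68 mg/L × 1,071,155 L = 12,510 g cyanuric acid.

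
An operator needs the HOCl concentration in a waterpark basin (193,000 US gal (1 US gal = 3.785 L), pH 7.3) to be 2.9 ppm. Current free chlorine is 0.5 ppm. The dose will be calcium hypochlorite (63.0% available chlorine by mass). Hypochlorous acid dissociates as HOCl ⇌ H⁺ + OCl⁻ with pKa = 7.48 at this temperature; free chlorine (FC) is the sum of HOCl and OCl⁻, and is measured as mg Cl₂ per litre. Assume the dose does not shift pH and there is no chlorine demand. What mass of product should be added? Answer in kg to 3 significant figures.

Volume: 193,000 US gal × 3.785 L/gal = 730,505 L.
[OCl⁻]/[HOCl] = 10^(pH − pKa) = 10^(7.3 − 7.48) = 0.6607; fraction as HOCl = 1/(1 + 0.6607) = 0.6022.
Free chlorine required for 2.9 ppm HOCl: 2.9 / 0.6022 = 4.816 ppm.
FC to add: 4.816 − 0.5 = 4.316 mg/L as Cl₂.
Cl₂ equivalent: 4.316 mg/L × 730,505 L = 3153 g.
Product at 63.0% available Cl: 3153 / 0.63 = 5005 g.

5.00 kg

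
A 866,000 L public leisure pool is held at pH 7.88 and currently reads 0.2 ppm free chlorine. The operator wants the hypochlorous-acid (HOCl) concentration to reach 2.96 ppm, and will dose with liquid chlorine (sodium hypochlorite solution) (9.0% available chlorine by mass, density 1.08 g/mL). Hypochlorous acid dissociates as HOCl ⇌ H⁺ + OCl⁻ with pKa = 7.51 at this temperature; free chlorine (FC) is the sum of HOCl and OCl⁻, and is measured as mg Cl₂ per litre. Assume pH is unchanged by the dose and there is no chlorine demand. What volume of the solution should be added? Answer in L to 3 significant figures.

[OCl⁻]/[HOCl] = 10^(pH − pKa) = 10^(7.88 − 7.51) = 2.344; fraction as HOCl = 1/(1 + 2.344) = 0.299.
Free chlorine required for 2.96 ppm HOCl: 2.96 / 0.299 = 9.899 ppm.
FC to add: 9.899 − 0.2 = 9.699 mg/L as Cl₂.
Cl₂ equivalent: 9.699 mg/L × 866,000 L = 8399 g.
Product at 9.0% available Cl: 8399 / 0.09 = 93,330 g.
Volume: 93,330 g ÷ 1.08 g/mL = 86,410 mL.

86.4 L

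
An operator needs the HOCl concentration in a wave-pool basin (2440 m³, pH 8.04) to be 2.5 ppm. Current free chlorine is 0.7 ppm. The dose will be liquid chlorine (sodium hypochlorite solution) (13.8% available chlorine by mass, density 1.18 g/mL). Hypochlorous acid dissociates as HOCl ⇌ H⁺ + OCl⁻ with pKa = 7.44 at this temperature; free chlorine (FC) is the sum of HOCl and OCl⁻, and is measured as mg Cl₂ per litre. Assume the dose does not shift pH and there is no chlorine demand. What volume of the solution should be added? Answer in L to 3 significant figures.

176 L

Volume: 2440 m³ = 2,440,000 L.
[OCl⁻]/[HOCl] = 10^(pH − pKa) = 10^(8.04 − 7.44) = 3.981; fraction as HOCl = 1/(1 + 3.981) = 0.2008.
Free chlorine required for 2.5 ppm HOCl: 2.5 / 0.2008 = 12.45 ppm.
FC to add: 12.45 − 0.7 = 11.75 mg/L as Cl₂.
Cl₂ equivalent: 11.75 mg/L × 2,440,000 L = 28,680 g.
Product at 13.8% available Cl: 28,680 / 0.138 = 207,800 g.
Volume: 207,800 g ÷ 1.18 g/mL = 176,100 mL.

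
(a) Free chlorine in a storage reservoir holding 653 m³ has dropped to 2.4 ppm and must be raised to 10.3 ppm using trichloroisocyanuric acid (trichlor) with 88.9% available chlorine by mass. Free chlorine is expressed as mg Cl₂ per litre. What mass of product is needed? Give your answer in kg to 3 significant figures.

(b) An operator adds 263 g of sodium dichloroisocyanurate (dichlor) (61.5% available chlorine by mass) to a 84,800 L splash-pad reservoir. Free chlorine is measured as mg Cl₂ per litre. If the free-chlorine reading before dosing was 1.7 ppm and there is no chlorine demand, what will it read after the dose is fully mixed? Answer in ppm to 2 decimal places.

(a) Volume: 653 m³ = 653,000 L.
(a) Chlorine deficit: 10.3 − 2.4 = 7.9 ppm = 7.9 mg/L as Cl₂.
(a) Cl₂ equivalent needed: 7.9 mg/L × 653,000 L = 5,159,000 mg = 5159 g.
(a) Product at 88.9% available chlorine: 5159 / 0.889 = 5803 g.

(b) Available chlorine delivered: 263 g × 0.615 = 161.7 g as Cl₂.
(b) Concentration rise: 161.7 g / 84,800 L = 1.907 mg/L = 1.91 ppm.
(b) Final FC: 1.7 + 1.91 = 3.61 ppm.

(a) 5.80 kg; (b) 3.61 ppm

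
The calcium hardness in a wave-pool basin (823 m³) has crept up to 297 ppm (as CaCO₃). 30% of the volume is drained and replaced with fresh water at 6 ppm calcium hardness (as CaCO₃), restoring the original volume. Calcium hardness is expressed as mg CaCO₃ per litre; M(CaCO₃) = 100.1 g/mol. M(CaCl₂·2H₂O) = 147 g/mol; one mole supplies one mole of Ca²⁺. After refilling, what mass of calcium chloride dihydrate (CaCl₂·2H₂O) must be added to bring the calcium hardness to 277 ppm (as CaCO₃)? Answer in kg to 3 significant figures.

Volume: 823 m³ = 823,000 L.
After draining 30% and refilling: 297 × 0.70 + 6 × 0.30 = 209.7 ppm.
Deficit to target: 277 − 209.7 = 67.3 mg/L.
As CaCO₃: 67.3 mg/L × 823,000 L = 55,390 g; ÷ 100.1 = 553.3 mol Ca²⁺.
Mass: 553.3 × 147 = 81,340 g.

81.3 kg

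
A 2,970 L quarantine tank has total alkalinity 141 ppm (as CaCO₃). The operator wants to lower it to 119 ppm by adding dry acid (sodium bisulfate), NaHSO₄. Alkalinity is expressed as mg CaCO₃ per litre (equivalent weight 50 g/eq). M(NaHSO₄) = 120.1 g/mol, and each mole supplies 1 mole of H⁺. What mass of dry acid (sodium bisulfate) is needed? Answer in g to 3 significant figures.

Alkalinity to neutralize: (141 − 119) = 22 mg/L as CaCO₃ × 2,970 L = 65.34 g as CaCO₃.
Equivalents of H⁺ required: 65.34 ÷ 50 g/eq = 1.307 eq = 1.307 mol NaHSO₄.
Mass of NaHSO₄: 1.307 × 120.1 = 156.9 g.

157 g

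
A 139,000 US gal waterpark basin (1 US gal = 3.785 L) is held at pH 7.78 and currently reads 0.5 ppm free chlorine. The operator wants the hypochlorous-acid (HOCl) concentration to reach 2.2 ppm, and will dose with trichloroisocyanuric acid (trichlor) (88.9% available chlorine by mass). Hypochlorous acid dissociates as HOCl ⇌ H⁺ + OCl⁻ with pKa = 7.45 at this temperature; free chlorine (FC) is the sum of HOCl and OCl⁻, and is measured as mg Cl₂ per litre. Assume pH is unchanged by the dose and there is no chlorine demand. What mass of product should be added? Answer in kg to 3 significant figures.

3.79 kg

Volume: 139,000 US gal × 3.785 L/gal = 526,115 L.
[OCl⁻]/[HOCl] = 10^(pH − pKa) = 10^(7.78 − 7.45) = 2.138; fraction as HOCl = 1/(1 + 2.138) = 0.3187.
Free chlorine required for 2.2 ppm HOCl: 2.2 / 0.3187 = 6.904 ppm.
FC to add: 6.904 − 0.5 = 6.404 mg/L as Cl₂.
Cl₂ equivalent: 6.404 mg/L × 526,115 L = 3369 g.
Product at 88.9% available Cl: 3369 / 0.889 = 3790 g.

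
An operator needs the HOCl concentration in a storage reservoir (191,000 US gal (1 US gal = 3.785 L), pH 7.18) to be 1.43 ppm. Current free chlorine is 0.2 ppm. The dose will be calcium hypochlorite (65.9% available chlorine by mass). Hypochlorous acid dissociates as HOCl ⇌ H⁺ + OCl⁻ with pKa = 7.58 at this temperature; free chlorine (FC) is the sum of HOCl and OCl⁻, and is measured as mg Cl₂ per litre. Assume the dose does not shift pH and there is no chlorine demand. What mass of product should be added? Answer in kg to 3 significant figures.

Volume: 191,000 US gal × 3.785 L/gal = 722,935 L.
[OCl⁻]/[HOCl] = 10^(pH − pKa) = 10^(7.18 − 7.58) = 0.3981; fraction as HOCl = 1/(1 + 0.3981) = 0.7153.
Free chlorine required for 1.43 ppm HOCl: 1.43 / 0.7153 = 1.999 ppm.
FC to add: 1.999 − 0.2 = 1.799 mg/L as Cl₂.
Cl₂ equivalent: 1.799 mg/L × 722,935 L = 1301 g.
Product at 65.9% available Cl: 1301 / 0.659 = 1974 g.

1.97 kg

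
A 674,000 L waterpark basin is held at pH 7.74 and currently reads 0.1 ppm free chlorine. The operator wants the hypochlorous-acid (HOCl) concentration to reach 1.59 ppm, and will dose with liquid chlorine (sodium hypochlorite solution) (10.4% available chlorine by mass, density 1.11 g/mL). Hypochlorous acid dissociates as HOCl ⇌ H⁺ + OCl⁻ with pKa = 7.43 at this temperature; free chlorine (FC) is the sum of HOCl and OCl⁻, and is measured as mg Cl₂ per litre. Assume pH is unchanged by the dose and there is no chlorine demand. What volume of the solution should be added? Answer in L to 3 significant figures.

27.7 L

[OCl⁻]/[HOCl] = 10^(pH − pKa) = 10^(7.74 − 7.43) = 2.042; fraction as HOCl = 1/(1 + 2.042) = 0.3288.
Free chlorine required for 1.59 ppm HOCl: 1.59 / 0.3288 = 4.836 ppm.
FC to add: 4.836 − 0.1 = 4.736 mg/L as Cl₂.
Cl₂ equivalent: 4.736 mg/L × 674,000 L = 3192 g.
Product at 10.4% available Cl: 3192 / 0.104 = 30,700 g.
Volume: 30,700 g ÷ 1.11 g/mL = 27,650 mL.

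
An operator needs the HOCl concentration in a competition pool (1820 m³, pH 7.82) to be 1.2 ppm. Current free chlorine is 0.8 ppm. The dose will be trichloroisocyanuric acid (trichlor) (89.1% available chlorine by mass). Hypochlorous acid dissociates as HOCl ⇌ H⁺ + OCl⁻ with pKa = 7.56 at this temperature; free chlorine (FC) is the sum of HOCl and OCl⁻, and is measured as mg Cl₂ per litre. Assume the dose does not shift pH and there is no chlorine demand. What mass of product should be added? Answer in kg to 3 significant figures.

Volume: 1820 m³ = 1,820,000 L.
[OCl⁻]/[HOCl] = 10^(pH − pKa) = 10^(7.82 − 7.56) = 1.82; fraction as HOCl = 1/(1 + 1.82) = 0.3546.
Free chlorine required for 1.2 ppm HOCl: 1.2 / 0.3546 = 3.384 ppm.
FC to add: 3.384 − 0.8 = 2.584 mg/L as Cl₂.
Cl₂ equivalent: 2.584 mg/L × 1,820,000 L = 4702 g.
Product at 89.1% available Cl: 4702 / 0.891 = 5277 g.

5.28 kg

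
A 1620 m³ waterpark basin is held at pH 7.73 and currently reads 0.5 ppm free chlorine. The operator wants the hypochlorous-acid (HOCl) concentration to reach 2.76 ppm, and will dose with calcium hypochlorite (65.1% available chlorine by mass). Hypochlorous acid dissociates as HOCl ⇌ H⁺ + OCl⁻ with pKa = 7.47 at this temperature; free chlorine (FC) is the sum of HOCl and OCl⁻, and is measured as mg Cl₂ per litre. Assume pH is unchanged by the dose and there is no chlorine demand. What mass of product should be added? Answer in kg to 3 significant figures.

Volume: 1620 m³ = 1,620,000 L.
[OCl⁻]/[HOCl] = 10^(pH − pKa) = 10^(7.73 − 7.47) = 1.82; fraction as HOCl = 1/(1 + 1.82) = 0.3546.
Free chlorine required for 2.76 ppm HOCl: 2.76 / 0.3546 = 7.782 ppm.
FC to add: 7.782 − 0.5 = 7.282 mg/L as Cl₂.
Cl₂ equivalent: 7.282 mg/L × 1,620,000 L = 11,800 g.
Product at 65.1% available Cl: 11,800 / 0.651 = 18,120 g.

18.1 kg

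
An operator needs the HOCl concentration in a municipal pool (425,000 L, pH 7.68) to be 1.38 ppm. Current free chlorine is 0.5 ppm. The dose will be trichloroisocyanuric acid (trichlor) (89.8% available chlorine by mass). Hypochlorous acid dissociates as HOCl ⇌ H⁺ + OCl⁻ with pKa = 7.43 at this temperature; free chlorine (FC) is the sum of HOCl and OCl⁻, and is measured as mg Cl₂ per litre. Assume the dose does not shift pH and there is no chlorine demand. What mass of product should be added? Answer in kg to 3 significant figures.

[OCl⁻]/[HOCl] = 10^(pH − pKa) = 10^(7.68 − 7.43) = 1.778; fraction as HOCl = 1/(1 + 1.778) = 0.3599.
Free chlorine required for 1.38 ppm HOCl: 1.38 / 0.3599 = 3.834 ppm.
FC to add: 3.834 − 0.5 = 3.334 mg/L as Cl₂.
Cl₂ equivalent: 3.334 mg/L × 425,000 L = 1417 g.
Product at 89.8% available Cl: 1417 / 0.898 = 1578 g.

1.58 kg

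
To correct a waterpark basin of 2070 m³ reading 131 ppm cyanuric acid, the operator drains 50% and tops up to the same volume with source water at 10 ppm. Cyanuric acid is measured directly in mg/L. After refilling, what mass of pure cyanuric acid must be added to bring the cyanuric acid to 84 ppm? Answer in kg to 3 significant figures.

Volume: 2070 m³ = 2,070,000 L.
After draining 50% and refilling: 131 × 0.50 + 10 × 0.50 = 70.5 ppm.
Deficit to target: 84 − 70.5 = 13.5 mg/L.
Mass: 13.5 mg/L × 2,070,000 L = 27,940 g cyanuric acid.

27.9 kg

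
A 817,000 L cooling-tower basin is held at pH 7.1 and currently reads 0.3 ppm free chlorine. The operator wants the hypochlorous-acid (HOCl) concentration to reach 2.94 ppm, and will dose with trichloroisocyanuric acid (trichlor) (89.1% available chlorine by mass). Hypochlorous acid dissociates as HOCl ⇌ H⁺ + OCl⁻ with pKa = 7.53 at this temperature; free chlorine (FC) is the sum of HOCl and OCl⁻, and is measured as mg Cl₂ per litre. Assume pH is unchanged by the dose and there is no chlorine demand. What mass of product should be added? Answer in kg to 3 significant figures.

[OCl⁻]/[HOCl] = 10^(pH − pKa) = 10^(7.1 − 7.53) = 0.3715; fraction as HOCl = 1/(1 + 0.3715) = 0.7291.
Free chlorine required for 2.94 ppm HOCl: 2.94 / 0.7291 = 4.032 ppm.
FC to add: 4.032 − 0.3 = 3.732 mg/L as Cl₂.
Cl₂ equivalent: 3.732 mg/L × 817,000 L = 3049 g.
Product at 89.1% available Cl: 3049 / 0.891 = 3422 g.

3.42 kg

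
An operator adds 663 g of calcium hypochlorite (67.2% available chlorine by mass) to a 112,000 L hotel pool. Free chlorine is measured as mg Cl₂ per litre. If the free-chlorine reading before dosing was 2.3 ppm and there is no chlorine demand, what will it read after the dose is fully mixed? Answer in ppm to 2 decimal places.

Available chlorine delivered: 663 g × 0.672 = 445.5 g as Cl₂.
Concentration rise: 445.5 g / 112,000 L = 3.978 mg/L = 3.98 ppm.
Final FC: 2.3 + 3.98 = 6.28 ppm.

6.28 ppm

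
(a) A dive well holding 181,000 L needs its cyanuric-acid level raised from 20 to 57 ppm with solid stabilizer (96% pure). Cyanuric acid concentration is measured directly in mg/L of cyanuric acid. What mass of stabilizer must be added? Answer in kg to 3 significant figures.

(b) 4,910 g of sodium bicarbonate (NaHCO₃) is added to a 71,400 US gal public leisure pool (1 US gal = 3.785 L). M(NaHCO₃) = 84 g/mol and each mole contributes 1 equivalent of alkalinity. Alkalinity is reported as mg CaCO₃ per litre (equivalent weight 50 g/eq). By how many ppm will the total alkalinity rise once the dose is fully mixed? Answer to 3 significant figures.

(a) 6.98 kg; (b) 10.8 ppm

(a) CYA to add: (57 − 20) = 37 mg/L × 181,000 L = 6697 g cyanuric acid.
(a) At 96% purity: 6697 / 0.96 = 6976 g product.

(b) Volume: 71,400 US gal × 3.785 L/gal = 270,249 L.
(b) Moles of NaHCO₃: 4,910 g ÷ 84 g/mol = 58.45 mol → 58.45 eq of alkalinity.
(b) As CaCO₃: 58.45 eq × 50 g/eq = 2923 g.
(b) Rise: 2923 g / 270,249 L × 1000 = 10.81 mg/L.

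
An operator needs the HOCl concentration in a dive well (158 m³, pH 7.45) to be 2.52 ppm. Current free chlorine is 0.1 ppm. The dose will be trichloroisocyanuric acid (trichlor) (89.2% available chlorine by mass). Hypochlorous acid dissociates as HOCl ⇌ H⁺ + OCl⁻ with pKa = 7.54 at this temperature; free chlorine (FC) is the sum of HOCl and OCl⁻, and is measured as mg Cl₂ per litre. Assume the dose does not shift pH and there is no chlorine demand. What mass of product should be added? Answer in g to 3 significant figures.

791 g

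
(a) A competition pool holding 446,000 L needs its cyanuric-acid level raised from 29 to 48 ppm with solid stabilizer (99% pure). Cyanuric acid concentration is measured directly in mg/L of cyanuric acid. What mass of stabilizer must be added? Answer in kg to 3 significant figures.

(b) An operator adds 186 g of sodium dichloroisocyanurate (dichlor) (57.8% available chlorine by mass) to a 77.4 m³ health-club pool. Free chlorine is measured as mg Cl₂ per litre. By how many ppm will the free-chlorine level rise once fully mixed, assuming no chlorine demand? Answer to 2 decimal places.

(a) 8.56 kg; (b) 1.39 ppm

(a) CYA to add: (48 − 29) = 19 mg/L × 446,000 L = 8474 g cyanuric acid.
(a) At 99% purity: 8474 / 0.99 = 8560 g product.

(b) Volume: 77.4 m³ = 77,400 L.
(b) Available chlorine delivered: 186 g × 0.578 = 107.5 g as Cl₂.
(b) Concentration rise: 107.5 g / 77,400 L = 1.389 mg/L = 1.39 ppm.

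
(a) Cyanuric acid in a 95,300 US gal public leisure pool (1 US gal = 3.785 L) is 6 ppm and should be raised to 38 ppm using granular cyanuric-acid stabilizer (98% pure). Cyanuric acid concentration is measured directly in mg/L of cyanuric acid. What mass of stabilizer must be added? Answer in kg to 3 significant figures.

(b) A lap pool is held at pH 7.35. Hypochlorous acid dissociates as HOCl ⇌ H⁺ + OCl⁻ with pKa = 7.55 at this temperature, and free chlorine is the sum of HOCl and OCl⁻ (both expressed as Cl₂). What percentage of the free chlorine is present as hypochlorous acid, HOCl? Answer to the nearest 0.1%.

(a) 11.8 kg; (b) 61.3%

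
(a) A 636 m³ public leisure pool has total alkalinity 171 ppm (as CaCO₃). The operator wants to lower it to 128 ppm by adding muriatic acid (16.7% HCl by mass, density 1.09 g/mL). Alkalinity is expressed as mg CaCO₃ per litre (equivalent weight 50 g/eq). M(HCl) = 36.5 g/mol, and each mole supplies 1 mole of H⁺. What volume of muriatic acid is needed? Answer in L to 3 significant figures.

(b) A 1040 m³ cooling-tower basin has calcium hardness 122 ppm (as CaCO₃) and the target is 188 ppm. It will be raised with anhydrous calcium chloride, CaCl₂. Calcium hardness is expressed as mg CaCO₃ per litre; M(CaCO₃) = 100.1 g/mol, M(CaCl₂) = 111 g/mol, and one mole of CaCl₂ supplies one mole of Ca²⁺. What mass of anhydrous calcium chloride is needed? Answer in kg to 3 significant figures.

(a) 110 L; (b) 76.1 kg

(a) Volume: 636 m³ = 636,000 L.
(a) Alkalinity to neutralize: (171 − 128) = 43 mg/L as CaCO₃ × 636,000 L = 27,350 g as CaCO₃.
(a) Equivalents of H⁺ required: 27,350 ÷ 50 g/eq = 547 eq = 547 mol HCl.
(a) Mass of HCl: 547 × 36.5 = 19,960 g.
(a) Mass of 16.7% solution: 19,960 / 0.167 = 119,500 g.
(a) Volume: 119,500 g ÷ 1.09 g/mL = 109,700 mL.

(b) Volume: 1040 m³ = 1,040,000 L.
(b) Hardness to add: (188 − 122) = 66 mg/L as CaCO₃ × 1,040,000 L = 68,640 g as CaCO₃.
(b) Moles of Ca²⁺ (1 mol Ca²⁺ ≡ 1 mol CaCO₃): 68,640 / 100.1 g/mol = 685.7 mol.
(b) Mass of CaCl₂: 685.7 × 111 = 76,110 g.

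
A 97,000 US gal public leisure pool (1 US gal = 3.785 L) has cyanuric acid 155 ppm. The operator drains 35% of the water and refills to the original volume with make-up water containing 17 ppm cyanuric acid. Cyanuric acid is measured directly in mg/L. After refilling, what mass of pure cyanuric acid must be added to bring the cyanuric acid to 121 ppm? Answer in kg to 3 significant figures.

5.25 kg

Volume: 97,000 US gal × 3.785 L/gal = 367,145 L.
After draining 35% and refilling: 155 × 0.65 + 17 × 0.35 = 106.7 ppm.
Deficit to target: 121 − 106.7 = 14.3 mg/L.
Mass: 14.3 mg/L × 367,145 L = 5250 g cyanuric acid.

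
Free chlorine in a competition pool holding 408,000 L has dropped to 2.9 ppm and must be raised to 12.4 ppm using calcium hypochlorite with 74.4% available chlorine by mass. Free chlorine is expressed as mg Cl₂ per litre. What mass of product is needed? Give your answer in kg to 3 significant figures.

5.21 kg

Chlorine deficit: 12.4 − 2.9 = 9.5 ppm = 9.5 mg/L as Cl₂.
Cl₂ equivalent needed: 9.5 mg/L × 408,000 L = 3,876,000 mg = 3876 g.
Product at 74.4% available chlorine: 3876 / 0.744 = 5210 g.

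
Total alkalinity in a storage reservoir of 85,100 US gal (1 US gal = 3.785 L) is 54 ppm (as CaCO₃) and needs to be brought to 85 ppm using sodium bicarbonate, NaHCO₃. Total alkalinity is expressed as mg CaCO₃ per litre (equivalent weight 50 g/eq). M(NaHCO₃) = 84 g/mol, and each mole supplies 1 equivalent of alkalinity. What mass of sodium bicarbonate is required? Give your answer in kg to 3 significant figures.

Volume: 85,100 US gal × 3.785 L/gal = 322,104 L.
Alkalinity to add: (85 − 54) = 31 mg/L as CaCO₃ × 322,104 L = 9985 g as CaCO₃.
Equivalents: 9985 g ÷ 50 g/eq = 199.7 eq.
NaHCO₃ supplies 1 eq per mole → 199.7 mol.
Mass: 199.7 mol × 84 g/mol = 16,780 g.

16.8 kg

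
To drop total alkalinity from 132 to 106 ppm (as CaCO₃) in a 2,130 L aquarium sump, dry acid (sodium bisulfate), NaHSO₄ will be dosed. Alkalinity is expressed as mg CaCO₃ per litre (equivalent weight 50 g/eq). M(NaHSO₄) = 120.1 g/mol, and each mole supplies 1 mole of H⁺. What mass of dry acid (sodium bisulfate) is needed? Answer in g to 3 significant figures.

133 g

Alkalinity to neutralize: (132 − 106) = 26 mg/L as CaCO₃ × 2,130 L = 55.38 g as CaCO₃.
Equivalents of H⁺ required: 55.38 ÷ 50 g/eq = 1.108 eq = 1.108 mol NaHSO₄.
Mass of NaHSO₄: 1.108 × 120.1 = 133 g.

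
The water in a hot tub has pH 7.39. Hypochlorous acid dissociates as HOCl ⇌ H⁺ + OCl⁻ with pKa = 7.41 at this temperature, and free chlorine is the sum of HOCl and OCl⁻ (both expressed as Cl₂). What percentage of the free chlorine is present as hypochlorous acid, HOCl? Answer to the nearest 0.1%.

51.2%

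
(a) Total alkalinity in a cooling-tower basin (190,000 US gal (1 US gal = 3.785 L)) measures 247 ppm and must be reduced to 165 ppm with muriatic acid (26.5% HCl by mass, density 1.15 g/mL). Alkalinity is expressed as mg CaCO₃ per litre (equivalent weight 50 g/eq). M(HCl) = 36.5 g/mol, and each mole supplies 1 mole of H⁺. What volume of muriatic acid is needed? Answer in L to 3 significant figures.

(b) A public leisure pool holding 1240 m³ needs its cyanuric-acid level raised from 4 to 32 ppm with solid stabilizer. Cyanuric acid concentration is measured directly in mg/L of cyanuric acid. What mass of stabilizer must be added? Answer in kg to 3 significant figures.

(a) Volume: 190,000 US gal × 3.785 L/gal = 719,150 L.
(a) Alkalinity to neutralize: (247 − 165) = 82 mg/L as CaCO₃ × 719,150 L = 58,970 g as CaCO₃.
(a) Equivalents of H⁺ required: 58,970 ÷ 50 g/eq = 1179 eq = 1179 mol HCl.
(a) Mass of HCl: 1179 × 36.5 = 43,050 g.
(a) Mass of 26.5% solution: 43,050 / 0.265 = 162,400 g.
(a) Volume: 162,400 g ÷ 1.15 g/mL = 141,300 mL.

(b) Volume: 1240 m³ = 1,240,000 L.
(b) CYA to add: (32 − 4) = 28 mg/L × 1,240,000 L = 34,720 g cyanuric acid.

(a) 141 L; (b) 34.7 kg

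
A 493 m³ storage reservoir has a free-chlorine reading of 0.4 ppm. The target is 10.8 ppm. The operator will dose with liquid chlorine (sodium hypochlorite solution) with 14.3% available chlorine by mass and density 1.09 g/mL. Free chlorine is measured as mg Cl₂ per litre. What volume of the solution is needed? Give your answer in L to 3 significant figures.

Volume: 493 m³ = 493,000 L.
Chlorine deficit: 10.8 − 0.4 = 10.4 ppm = 10.4 mg/L as Cl₂.
Cl₂ equivalent needed: 10.4 mg/L × 493,000 L = 5,127,000 mg = 5127 g.
Product at 14.3% available chlorine: 5127 / 0.143 = 35,850 g.
Volume at density 1.09 g/mL: 35,850 g ÷ 1.09 g/mL = 32,890 mL.

32.9 L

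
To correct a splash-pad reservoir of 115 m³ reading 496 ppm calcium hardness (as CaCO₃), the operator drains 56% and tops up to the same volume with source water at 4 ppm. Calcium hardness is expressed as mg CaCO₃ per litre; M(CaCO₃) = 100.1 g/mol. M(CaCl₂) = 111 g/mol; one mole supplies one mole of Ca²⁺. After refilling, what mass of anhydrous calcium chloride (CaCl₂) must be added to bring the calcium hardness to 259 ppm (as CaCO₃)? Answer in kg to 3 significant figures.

Volume: 115 m³ = 115,000 L.
After draining 56% and refilling: 496 × 0.44 + 4 × 0.56 = 220.48 ppm.
Deficit to target: 259 − 220.48 = 38.52 mg/L.
As CaCO₃: 38.52 mg/L × 115,000 L = 4430 g; ÷ 100.1 = 44.25 mol Ca²⁺.
Mass: 44.25 × 111 = 4912 g.

4.91 kg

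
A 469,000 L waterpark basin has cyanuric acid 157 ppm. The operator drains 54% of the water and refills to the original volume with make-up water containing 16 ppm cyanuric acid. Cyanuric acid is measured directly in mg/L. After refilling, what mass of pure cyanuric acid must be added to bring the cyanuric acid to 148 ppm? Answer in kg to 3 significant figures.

31.5 kg

After draining 54% and refilling: 157 × 0.46 + 16 × 0.54 = 80.86 ppm.
Deficit to target: 148 − 80.86 = 67.14 mg/L.
Mass: 67.14 mg/L × 469,000 L = 31,490 g cyanuric acid.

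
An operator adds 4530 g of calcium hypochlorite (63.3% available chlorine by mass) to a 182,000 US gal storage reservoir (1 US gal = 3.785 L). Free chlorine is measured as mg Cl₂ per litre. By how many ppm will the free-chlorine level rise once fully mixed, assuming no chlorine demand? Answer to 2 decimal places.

Volume: 182,000 US gal × 3.785 L/gal = 688,870 L.
Available chlorine delivered: 4530 g × 0.633 = 2867 g as Cl₂.
Concentration rise: 2867 g / 688,870 L = 4.163 mg/L = 4.16 ppm.

4.16 ppm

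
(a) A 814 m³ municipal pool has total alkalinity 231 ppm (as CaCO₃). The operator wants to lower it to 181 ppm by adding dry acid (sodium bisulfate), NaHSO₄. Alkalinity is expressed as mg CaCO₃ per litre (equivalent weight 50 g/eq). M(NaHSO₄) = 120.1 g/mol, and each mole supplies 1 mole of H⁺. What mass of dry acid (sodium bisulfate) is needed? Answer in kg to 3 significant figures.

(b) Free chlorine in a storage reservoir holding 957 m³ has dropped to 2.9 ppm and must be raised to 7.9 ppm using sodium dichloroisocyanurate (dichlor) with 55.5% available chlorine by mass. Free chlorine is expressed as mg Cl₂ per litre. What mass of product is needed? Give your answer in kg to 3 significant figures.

(a) 97.8 kg; (b) 8.62 kg

(a) Volume: 814 m³ = 814,000 L.
(a) Alkalinity to neutralize: (231 − 181) = 50 mg/L as CaCO₃ × 814,000 L = 40,700 g as CaCO₃.
(a) Equivalents of H⁺ required: 40,700 ÷ 50 g/eq = 814 eq = 814 mol NaHSO₄.
(a) Mass of NaHSO₄: 814 × 120.1 = 97,760 g.

(b) Volume: 957 m³ = 957,000 L.
(b) Chlorine deficit: 7.9 − 2.9 = 5 ppm = 5 mg/L as Cl₂.
(b) Cl₂ equivalent needed: 5 mg/L × 957,000 L = 4,785,000 mg = 4785 g.
(b) Product at 55.5% available chlorine: 4785 / 0.555 = 8622 g.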